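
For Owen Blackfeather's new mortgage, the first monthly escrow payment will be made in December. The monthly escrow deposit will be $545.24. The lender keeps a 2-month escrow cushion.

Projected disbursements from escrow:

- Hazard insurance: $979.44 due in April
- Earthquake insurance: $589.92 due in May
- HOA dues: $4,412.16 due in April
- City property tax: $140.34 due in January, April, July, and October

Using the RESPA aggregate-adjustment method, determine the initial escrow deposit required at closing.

Cushion = 2 × $545.24 = $1,090.48
Trial balance (start $0, +$545.24 each month, − disbursements):
  Dec: +$545.24 → $545.24
  Jan: +$545.24 − $140.34 → $950.14
  Feb: +$545.24 → $1,495.38
  Mar: +$545.24 → $2,040.62
  Apr: +$545.24 − $5,531.94 → -$2,946.08
  May: +$545.24 − $589.92 → -$2,990.76
  Jun: +$545.24 → -$2,445.52
  Jul: +$545.24 − $140.34 → -$2,040.62
  Aug: +$545.24 → -$1,495.38
  Sep: +$545.24 → -$950.14
  Oct: +$545.24 − $140.34 → -$545.24
  Nov: +$545.24 → $0.00
Lowest trial balance = -$2,990.76 (May)
Initial deposit = cushion − low point = $1,090.48 − (-$2,990.76) = $4,081.24

$4,081.24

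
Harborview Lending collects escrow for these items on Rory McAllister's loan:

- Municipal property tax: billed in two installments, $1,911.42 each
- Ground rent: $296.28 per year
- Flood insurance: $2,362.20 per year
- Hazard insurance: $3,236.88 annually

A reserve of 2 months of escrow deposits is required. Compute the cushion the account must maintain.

Municipal property tax — $1,911.42 × 2 = $3,822.84 per year
Ground rent — $296.28 per year
Flood insurance — $2,362.20 per year
Hazard insurance — $3,236.88 per year
Annual escrow total = $3,822.84 + $296.28 + $2,362.20 + $3,236.88 = $9,718.20
Monthly escrow = $9,718.20 ÷ 12 = $809.85
Reserve = 2 × $809.85 = $1,619.70

$1,619.70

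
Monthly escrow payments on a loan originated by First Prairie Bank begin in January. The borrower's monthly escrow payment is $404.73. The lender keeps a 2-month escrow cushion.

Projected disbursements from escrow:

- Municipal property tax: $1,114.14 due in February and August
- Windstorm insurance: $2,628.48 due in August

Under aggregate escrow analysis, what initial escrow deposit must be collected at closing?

$2,428.38

Cushion = 2 × $404.73 = $809.46
Trial balance (start $0, +$404.73 each month, − disbursements):
  Jan: +$404.73 → $404.73
  Feb: +$404.73 − $1,114.14 → -$304.68
  Mar: +$404.73 → $100.05
  Apr: +$404.73 → $504.78
  May: +$404.73 → $909.51
  Jun: +$404.73 → $1,314.24
  Jul: +$404.73 → $1,718.97
  Aug: +$404.73 − $3,742.62 → -$1,618.92
  Sep: +$404.73 → -$1,214.19
  Oct: +$404.73 → -$809.46
  Nov: +$404.73 → -$404.73
  Dec: +$404.73 → $0.00
Lowest trial balance = -$1,618.92 (Aug)
Initial deposit = cushion − low point = $809.46 − (-$1,618.92) = $2,428.38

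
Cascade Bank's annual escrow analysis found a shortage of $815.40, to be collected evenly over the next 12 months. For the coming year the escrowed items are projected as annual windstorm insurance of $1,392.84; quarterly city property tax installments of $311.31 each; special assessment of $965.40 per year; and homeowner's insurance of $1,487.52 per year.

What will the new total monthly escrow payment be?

Windstorm insurance: $1,392.84 per year
City property tax: $311.31 × 4 = $1,245.24 per year
Special assessment: $965.40 per year
Homeowner's insurance: $1,487.52 per year
Annual escrow total = $5,091.00
Base monthly escrow = $5,091.00 / 12 = $424.25
Monthly shortage recovery: $815.40 / 12 = $67.95
New monthly escrow = $424.25 + $67.95 = $492.20

$492.20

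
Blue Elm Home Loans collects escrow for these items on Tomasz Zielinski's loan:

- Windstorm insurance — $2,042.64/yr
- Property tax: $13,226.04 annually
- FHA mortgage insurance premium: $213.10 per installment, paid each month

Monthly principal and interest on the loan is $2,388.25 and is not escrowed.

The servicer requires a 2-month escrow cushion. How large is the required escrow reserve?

$2,970.98

Windstorm insurance — $2,042.64 annually
Property tax — $13,226.04 annually
FHA mortgage insurance premium — $213.10 × 12 = $2,557.20 annually
Total annual escrow = $2,042.64 + $13,226.04 + $2,557.20 = $17,825.88
Monthly escrow = $17,825.88 / 12 = $1,485.49
Required cushion = 2 × $1,485.49 = $2,970.98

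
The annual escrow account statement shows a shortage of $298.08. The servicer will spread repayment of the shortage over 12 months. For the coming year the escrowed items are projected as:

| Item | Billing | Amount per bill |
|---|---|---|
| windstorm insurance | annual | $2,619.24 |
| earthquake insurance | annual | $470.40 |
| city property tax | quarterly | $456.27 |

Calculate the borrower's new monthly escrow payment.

$434.40

Windstorm insurance — $2,619.24 annually
Earthquake insurance — $470.40 annually
City property tax — $456.27 × 4 = $1,825.08 annually
Total per year = $2,619.24 + $470.40 + $1,825.08 = $4,914.72
Monthly escrow = $4,914.72 ÷ 12 = $409.56
Monthly shortage recovery: $298.08 / 12 = $24.84
New monthly escrow = $409.56 + $24.84 = $434.40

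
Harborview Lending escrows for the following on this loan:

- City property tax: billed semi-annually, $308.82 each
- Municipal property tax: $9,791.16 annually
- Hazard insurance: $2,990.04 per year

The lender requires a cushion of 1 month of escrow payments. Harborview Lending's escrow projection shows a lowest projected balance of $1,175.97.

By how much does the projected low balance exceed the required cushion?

$59.40

City property tax = $308.82 × 2 = $617.64 annually
Municipal property tax = $9,791.16 annually
Hazard insurance = $2,990.04 annually
Combined annual = $617.64 + $9,791.16 + $2,990.04 = $13,398.84
Per month = $13,398.84 / 12 = $1,116.57
Required cushion = 1 × $1,116.57 = $1,116.57
Surplus = $1,175.97 − $1,116.57 = $59.40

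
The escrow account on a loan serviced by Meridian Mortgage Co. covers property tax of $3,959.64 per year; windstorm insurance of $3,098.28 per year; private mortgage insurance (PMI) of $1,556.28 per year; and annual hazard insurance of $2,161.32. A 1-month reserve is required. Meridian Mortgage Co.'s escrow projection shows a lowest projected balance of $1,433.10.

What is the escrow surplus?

Property tax — $3,959.64/yr
Windstorm insurance — $3,098.28/yr
Private mortgage insurance (PMI) — $1,556.28/yr
Hazard insurance — $2,161.32/yr
Total annual escrow = $10,775.52
Monthly = $10,775.52 ÷ 12 = $897.96
Required cushion = 1 × $897.96 = $897.96
Surplus = $1,433.10 − $897.96 = $535.14

$535.14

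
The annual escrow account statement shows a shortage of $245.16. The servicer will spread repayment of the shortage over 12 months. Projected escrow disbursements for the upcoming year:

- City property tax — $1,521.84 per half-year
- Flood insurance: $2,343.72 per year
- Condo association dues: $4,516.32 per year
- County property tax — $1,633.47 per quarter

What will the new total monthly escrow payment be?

$1,390.23

City property tax: $1,521.84 × 2 = $3,043.68 per year
Flood insurance: $2,343.72 per year
Condo association dues: $4,516.32 per year
County property tax: $1,633.47 × 4 = $6,533.88 per year
Yearly total = $16,437.60
Monthly = $16,437.60 / 12 = $1,369.80
Shortage per month = $245.16 / 12 = $20.43
Adjusted monthly = $1,369.80 + $20.43 = $1,390.23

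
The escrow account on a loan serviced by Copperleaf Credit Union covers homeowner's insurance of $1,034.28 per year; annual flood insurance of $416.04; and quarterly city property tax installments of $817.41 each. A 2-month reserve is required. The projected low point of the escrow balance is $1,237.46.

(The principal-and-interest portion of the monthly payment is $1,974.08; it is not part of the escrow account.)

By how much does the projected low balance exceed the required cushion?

Homeowner's insurance = $1,034.28 annually
Flood insurance = $416.04 annually
City property tax = $817.41 × 4 = $3,269.64 annually
Combined annual = $4,719.96
Per month = $4,719.96 ÷ 12 = $393.33
Required reserve = 2 × $393.33 = $786.66
Surplus = $1,237.46 − $786.66 = $450.80

$450.80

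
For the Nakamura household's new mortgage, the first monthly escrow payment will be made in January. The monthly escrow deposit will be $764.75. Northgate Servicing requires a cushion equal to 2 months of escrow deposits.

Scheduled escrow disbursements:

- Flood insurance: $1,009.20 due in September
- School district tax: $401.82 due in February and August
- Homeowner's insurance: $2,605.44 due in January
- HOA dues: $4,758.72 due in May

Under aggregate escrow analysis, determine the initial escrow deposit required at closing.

$5,471.73

Cushion = 2 × $764.75 = $1,529.50
Trial balance (start $0, +$764.75 each month, − disbursements):
  Jan: +$764.75 − $2,605.44 → -$1,840.69
  Feb: +$764.75 − $401.82 → -$1,477.76
  Mar: +$764.75 → -$713.01
  Apr: +$764.75 → $51.74
  May: +$764.75 − $4,758.72 → -$3,942.23
  Jun: +$764.75 → -$3,177.48
  Jul: +$764.75 → -$2,412.73
  Aug: +$764.75 − $401.82 → -$2,049.80
  Sep: +$764.75 − $1,009.20 → -$2,294.25
  Oct: +$764.75 → -$1,529.50
  Nov: +$764.75 → -$764.75
  Dec: +$764.75 → $0.00
Lowest trial balance = -$3,942.23 (May)
Initial deposit = cushion − low point = $1,529.50 − (-$3,942.23) = $5,471.73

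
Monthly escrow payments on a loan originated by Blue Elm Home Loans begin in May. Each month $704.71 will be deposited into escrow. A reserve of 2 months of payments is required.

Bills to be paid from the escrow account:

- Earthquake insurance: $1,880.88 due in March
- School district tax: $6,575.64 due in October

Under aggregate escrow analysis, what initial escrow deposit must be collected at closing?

Cushion = 2 × $704.71 = $1,409.42
Trial balance (start $0, +$704.71 each month, − disbursements):
  May: +$704.71 → $704.71
  Jun: +$704.71 → $1,409.42
  Jul: +$704.71 → $2,114.13
  Aug: +$704.71 → $2,818.84
  Sep: +$704.71 → $3,523.55
  Oct: +$704.71 − $6,575.64 → -$2,347.38
  Nov: +$704.71 → -$1,642.67
  Dec: +$704.71 → -$937.96
  Jan: +$704.71 → -$233.25
  Feb: +$704.71 → $471.46
  Mar: +$704.71 − $1,880.88 → -$704.71
  Apr: +$704.71 → $0.00
Lowest trial balance = -$2,347.38 (Oct)
Initial deposit = cushion − low point = $1,409.42 − (-$2,347.38) = $3,756.80

$3,756.80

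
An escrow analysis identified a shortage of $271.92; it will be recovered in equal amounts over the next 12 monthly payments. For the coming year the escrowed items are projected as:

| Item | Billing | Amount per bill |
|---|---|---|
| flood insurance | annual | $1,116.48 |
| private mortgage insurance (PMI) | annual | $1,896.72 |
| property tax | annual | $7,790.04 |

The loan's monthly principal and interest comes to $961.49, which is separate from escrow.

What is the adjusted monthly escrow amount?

Flood insurance: $1,116.48
Private mortgage insurance (PMI): $1,896.72
Property tax: $7,790.04
Total per year = $10,803.24
Base monthly escrow = $10,803.24 / 12 = $900.27
Monthly shortage recovery: $271.92 / 12 = $22.66
New monthly escrow = $900.27 + $22.66 = $922.93

$922.93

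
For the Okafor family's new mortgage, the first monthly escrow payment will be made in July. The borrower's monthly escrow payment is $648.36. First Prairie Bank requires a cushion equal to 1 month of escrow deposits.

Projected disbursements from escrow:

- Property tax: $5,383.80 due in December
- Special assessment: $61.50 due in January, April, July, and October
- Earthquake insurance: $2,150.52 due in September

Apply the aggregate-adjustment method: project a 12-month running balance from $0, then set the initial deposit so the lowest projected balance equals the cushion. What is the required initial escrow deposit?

$4,415.52

Cushion = 1 × $648.36 = $648.36
Trial balance (start $0, +$648.36 each month, − disbursements):
  Jul: +$648.36 − $61.50 → $586.86
  Aug: +$648.36 → $1,235.22
  Sep: +$648.36 − $2,150.52 → -$266.94
  Oct: +$648.36 − $61.50 → $319.92
  Nov: +$648.36 → $968.28
  Dec: +$648.36 − $5,383.80 → -$3,767.16
  Jan: +$648.36 − $61.50 → -$3,180.30
  Feb: +$648.36 → -$2,531.94
  Mar: +$648.36 → -$1,883.58
  Apr: +$648.36 − $61.50 → -$1,296.72
  May: +$648.36 → -$648.36
  Jun: +$648.36 → $0.00
Lowest trial balance = -$3,767.16 (Dec)
Initial deposit = cushion − low point = $648.36 − (-$3,767.16) = $4,415.52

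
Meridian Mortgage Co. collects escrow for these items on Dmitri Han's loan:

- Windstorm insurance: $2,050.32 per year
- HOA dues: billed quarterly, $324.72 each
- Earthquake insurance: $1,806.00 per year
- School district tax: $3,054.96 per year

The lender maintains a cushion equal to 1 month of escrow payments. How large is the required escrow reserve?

Windstorm insurance = $2,050.32/yr
HOA dues = $324.72 × 4 = $1,298.88/yr
Earthquake insurance = $1,806.00/yr
School district tax = $3,054.96/yr
Total annual escrow = $8,210.16
Monthly = $8,210.16 / 12 = $684.18
Reserve = 1 × $684.18 = $684.18

$684.18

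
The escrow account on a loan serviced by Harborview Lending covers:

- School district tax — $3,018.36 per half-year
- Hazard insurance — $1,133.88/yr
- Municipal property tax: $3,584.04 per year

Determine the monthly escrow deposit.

School district tax: $3,018.36 × 2 = $6,036.72/yr
Hazard insurance: $1,133.88/yr
Municipal property tax: $3,584.04/yr
Yearly total = $10,754.64
Base monthly escrow = $10,754.64 / 12 = $896.22

$896.22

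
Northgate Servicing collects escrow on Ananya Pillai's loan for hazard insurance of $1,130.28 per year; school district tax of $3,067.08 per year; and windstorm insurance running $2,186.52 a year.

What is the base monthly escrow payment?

Hazard insurance: $1,130.28/yr
School district tax: $3,067.08/yr
Windstorm insurance: $2,186.52/yr
Total per year = $6,383.88
Monthly escrow = $6,383.88 / 12 = $531.99

$531.99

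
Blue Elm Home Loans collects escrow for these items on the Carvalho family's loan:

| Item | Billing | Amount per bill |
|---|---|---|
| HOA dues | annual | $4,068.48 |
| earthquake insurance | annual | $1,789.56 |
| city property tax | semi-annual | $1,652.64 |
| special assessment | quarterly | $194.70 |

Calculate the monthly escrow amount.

$828.51

HOA dues — $4,068.48 per year
Earthquake insurance — $1,789.56 per year
City property tax — $1,652.64 × 2 = $3,305.28 per year
Special assessment — $194.70 × 4 = $778.80 per year
Total per year = $4,068.48 + $1,789.56 + $3,305.28 + $778.80 = $9,942.12
Base monthly escrow = $9,942.12 ÷ 12 = $828.51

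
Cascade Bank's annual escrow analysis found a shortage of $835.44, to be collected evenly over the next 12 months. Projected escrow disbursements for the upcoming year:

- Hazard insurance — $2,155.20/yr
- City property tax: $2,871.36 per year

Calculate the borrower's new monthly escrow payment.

$488.50

Hazard insurance = $2,155.20 annually
City property tax = $2,871.36 annually
Total annual escrow = $5,026.56
Monthly = $5,026.56 ÷ 12 = $418.88
Shortage spread = $835.44 ÷ 12 = $69.62/mo
Adjusted monthly = $418.88 + $69.62 = $488.50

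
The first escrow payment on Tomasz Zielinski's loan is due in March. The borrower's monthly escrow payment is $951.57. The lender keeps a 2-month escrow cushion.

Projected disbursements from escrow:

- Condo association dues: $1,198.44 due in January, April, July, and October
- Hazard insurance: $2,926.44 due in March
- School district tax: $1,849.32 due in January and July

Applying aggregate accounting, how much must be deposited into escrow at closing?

Cushion = 2 × $951.57 = $1,903.14
Trial balance (start $0, +$951.57 each month, − disbursements):
  Mar: +$951.57 − $2,926.44 → -$1,974.87
  Apr: +$951.57 − $1,198.44 → -$2,221.74
  May: +$951.57 → -$1,270.17
  Jun: +$951.57 → -$318.60
  Jul: +$951.57 − $3,047.76 → -$2,414.79
  Aug: +$951.57 → -$1,463.22
  Sep: +$951.57 → -$511.65
  Oct: +$951.57 − $1,198.44 → -$758.52
  Nov: +$951.57 → $193.05
  Dec: +$951.57 → $1,144.62
  Jan: +$951.57 − $3,047.76 → -$951.57
  Feb: +$951.57 → $0.00
Lowest trial balance = -$2,414.79 (Jul)
Initial deposit = cushion − low point = $1,903.14 − (-$2,414.79) = $4,317.93

$4,317.93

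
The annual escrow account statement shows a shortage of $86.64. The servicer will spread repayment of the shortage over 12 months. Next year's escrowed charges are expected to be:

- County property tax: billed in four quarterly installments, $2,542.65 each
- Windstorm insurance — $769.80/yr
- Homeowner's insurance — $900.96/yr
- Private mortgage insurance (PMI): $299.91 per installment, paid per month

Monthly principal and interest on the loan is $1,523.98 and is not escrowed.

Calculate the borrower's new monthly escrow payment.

County property tax = $2,542.65 × 4 = $10,170.60
Windstorm insurance = $769.80
Homeowner's insurance = $900.96
Private mortgage insurance (PMI) = $299.91 × 12 = $3,598.92
Combined annual = $15,440.28
Monthly = $15,440.28 / 12 = $1,286.69
Shortage spread = $86.64 / 12 = $7.22/mo
New monthly escrow = $1,286.69 + $7.22 = $1,293.91

$1,293.91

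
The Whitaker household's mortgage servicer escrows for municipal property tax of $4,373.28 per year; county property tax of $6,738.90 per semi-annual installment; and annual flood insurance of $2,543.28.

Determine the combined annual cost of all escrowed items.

$20,394.36

Municipal property tax = $4,373.28
County property tax = $6,738.90 × 2 = $13,477.80
Flood insurance = $2,543.28
Total annual escrow = $4,373.28 + $13,477.80 + $2,543.28 = $20,394.36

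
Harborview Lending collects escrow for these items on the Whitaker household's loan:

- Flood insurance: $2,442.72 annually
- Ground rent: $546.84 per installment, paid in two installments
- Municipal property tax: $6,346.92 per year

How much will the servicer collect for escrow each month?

Flood insurance = $2,442.72
Ground rent = $546.84 × 2 = $1,093.68
Municipal property tax = $6,346.92
Total per year = $9,883.32
Monthly = $9,883.32 / 12 = $823.61

$823.61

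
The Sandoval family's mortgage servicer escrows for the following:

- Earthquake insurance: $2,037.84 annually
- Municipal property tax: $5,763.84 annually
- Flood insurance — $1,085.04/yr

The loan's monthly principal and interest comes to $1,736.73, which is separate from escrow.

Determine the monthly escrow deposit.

Earthquake insurance — $2,037.84 annually
Municipal property tax — $5,763.84 annually
Flood insurance — $1,085.04 annually
Total per year = $2,037.84 + $5,763.84 + $1,085.04 = $8,886.72
Monthly escrow = $8,886.72 / 12 = $740.56

$740.56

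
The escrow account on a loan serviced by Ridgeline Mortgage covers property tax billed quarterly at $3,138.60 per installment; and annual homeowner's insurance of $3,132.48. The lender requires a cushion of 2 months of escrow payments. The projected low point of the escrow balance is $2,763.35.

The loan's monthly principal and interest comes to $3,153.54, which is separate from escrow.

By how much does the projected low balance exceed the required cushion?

$148.87

Property tax: $3,138.60 × 4 = $12,554.40 per year
Homeowner's insurance: $3,132.48 per year
Combined annual = $15,686.88
Monthly escrow = $15,686.88 / 12 = $1,307.24
Cushion = 2 × $1,307.24 = $2,614.48
Excess over cushion: $2,763.35 − $2,614.48 = $148.87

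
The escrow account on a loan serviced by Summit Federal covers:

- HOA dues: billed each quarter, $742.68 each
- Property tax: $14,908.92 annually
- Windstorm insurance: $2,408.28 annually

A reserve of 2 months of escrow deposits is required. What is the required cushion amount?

HOA dues — $742.68 × 4 = $2,970.72 per year
Property tax — $14,908.92 per year
Windstorm insurance — $2,408.28 per year
Total per year = $20,287.92
Monthly escrow = $20,287.92 ÷ 12 = $1,690.66
Cushion = 2 × $1,690.66 = $3,381.32

$3,381.32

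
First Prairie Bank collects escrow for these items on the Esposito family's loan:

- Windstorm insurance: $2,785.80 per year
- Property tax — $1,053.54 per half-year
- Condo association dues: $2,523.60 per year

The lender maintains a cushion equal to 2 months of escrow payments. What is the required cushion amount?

$1,236.08

Windstorm insurance = $2,785.80
Property tax = $1,053.54 × 2 = $2,107.08
Condo association dues = $2,523.60
Combined annual = $7,416.48
Base monthly escrow = $7,416.48 / 12 = $618.04
Reserve = 2 × $618.04 = $1,236.08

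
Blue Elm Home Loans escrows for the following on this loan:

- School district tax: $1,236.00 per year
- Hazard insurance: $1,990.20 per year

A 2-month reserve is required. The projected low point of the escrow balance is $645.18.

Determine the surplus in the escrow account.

$107.48

School district tax: $1,236.00 annually
Hazard insurance: $1,990.20 annually
Annual escrow total = $1,236.00 + $1,990.20 = $3,226.20
Per month = $3,226.20 / 12 = $268.85
Required reserve = 2 × $268.85 = $537.70
Surplus = $645.18 − $537.70 = $107.48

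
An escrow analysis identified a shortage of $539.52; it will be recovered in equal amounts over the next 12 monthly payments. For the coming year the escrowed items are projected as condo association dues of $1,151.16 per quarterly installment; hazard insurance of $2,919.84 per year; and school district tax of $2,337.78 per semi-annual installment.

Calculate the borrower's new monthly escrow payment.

$1,061.63

Condo association dues: $1,151.16 × 4 = $4,604.64 per year
Hazard insurance: $2,919.84 per year
School district tax: $2,337.78 × 2 = $4,675.56 per year
Combined annual = $4,604.64 + $2,919.84 + $4,675.56 = $12,200.04
Per month = $12,200.04 ÷ 12 = $1,016.67
Shortage per month = $539.52 ÷ 12 = $44.96
New monthly escrow = $1,016.67 + $44.96 = $1,061.63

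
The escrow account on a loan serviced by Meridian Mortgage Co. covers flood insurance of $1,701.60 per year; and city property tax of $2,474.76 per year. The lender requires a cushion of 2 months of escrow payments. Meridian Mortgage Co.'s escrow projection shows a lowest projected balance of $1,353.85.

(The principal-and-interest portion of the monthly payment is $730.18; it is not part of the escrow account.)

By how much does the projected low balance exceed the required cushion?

Flood insurance — $1,701.60 annually
City property tax — $2,474.76 annually
Total per year = $1,701.60 + $2,474.76 = $4,176.36
Per month = $4,176.36 / 12 = $348.03
Cushion = 2 × $348.03 = $696.06
Excess over cushion: $1,353.85 − $696.06 = $657.79

$657.79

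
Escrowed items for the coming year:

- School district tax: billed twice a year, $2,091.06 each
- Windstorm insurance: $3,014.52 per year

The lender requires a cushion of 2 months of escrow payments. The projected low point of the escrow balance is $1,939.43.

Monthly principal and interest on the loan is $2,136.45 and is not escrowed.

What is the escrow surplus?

$739.99

School district tax: $2,091.06 × 2 = $4,182.12 annually
Windstorm insurance: $3,014.52 annually
Total per year = $4,182.12 + $3,014.52 = $7,196.64
Monthly escrow = $7,196.64 ÷ 12 = $599.72
Cushion = 2 × $599.72 = $1,199.44
Excess over cushion: $1,939.43 − $1,199.44 = $739.99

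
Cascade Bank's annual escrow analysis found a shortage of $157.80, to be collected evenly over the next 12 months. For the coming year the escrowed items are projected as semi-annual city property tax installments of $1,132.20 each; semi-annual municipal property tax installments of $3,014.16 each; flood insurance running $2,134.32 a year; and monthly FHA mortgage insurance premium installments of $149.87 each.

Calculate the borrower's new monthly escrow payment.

City property tax — $1,132.20 × 2 = $2,264.40 per year
Municipal property tax — $3,014.16 × 2 = $6,028.32 per year
Flood insurance — $2,134.32 per year
FHA mortgage insurance premium — $149.87 × 12 = $1,798.44 per year
Annual escrow total = $2,264.40 + $6,028.32 + $2,134.32 + $1,798.44 = $12,225.48
Monthly escrow = $12,225.48 ÷ 12 = $1,018.79
Shortage per month = $157.80 / 12 = $13.15
Adjusted monthly = $1,018.79 + $13.15 = $1,031.94

$1,031.94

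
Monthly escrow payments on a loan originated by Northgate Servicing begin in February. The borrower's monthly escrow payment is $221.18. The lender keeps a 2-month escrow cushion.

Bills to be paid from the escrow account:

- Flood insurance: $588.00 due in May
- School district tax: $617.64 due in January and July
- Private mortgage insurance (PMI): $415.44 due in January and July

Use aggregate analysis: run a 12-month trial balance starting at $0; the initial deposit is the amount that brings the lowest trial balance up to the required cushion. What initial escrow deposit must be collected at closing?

$736.36

Cushion = 2 × $221.18 = $442.36
Trial balance (start $0, +$221.18 each month, − disbursements):
  Feb: +$221.18 → $221.18
  Mar: +$221.18 → $442.36
  Apr: +$221.18 → $663.54
  May: +$221.18 − $588.00 → $296.72
  Jun: +$221.18 → $517.90
  Jul: +$221.18 − $1,033.08 → -$294.00
  Aug: +$221.18 → -$72.82
  Sep: +$221.18 → $148.36
  Oct: +$221.18 → $369.54
  Nov: +$221.18 → $590.72
  Dec: +$221.18 → $811.90
  Jan: +$221.18 − $1,033.08 → $0.00
Lowest trial balance = -$294.00 (Jul)
Initial deposit = cushion − low point = $442.36 − (-$294.00) = $736.36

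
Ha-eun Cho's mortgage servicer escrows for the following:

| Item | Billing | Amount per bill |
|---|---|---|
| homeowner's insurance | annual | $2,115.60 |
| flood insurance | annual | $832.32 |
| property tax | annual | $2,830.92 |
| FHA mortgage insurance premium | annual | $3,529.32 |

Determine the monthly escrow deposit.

Homeowner's insurance — $2,115.60
Flood insurance — $832.32
Property tax — $2,830.92
FHA mortgage insurance premium — $3,529.32
Total per year = $2,115.60 + $832.32 + $2,830.92 + $3,529.32 = $9,308.16
Per month = $9,308.16 / 12 = $775.68

$775.68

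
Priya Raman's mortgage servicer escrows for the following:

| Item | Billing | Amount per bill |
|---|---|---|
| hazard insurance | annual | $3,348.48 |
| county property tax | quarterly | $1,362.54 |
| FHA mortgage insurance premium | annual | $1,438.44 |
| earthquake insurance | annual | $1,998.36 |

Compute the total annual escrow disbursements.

$12,235.44

Hazard insurance: $3,348.48 per year
County property tax: $1,362.54 × 4 = $5,450.16 per year
FHA mortgage insurance premium: $1,438.44 per year
Earthquake insurance: $1,998.36 per year
Combined annual = $12,235.44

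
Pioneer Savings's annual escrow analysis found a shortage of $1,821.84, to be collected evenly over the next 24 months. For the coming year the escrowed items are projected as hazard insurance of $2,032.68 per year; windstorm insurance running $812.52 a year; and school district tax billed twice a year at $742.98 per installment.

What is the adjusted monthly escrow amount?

$436.84

Hazard insurance = $2,032.68/yr
Windstorm insurance = $812.52/yr
School district tax = $742.98 × 2 = $1,485.96/yr
Combined annual = $4,331.16
Monthly escrow = $4,331.16 ÷ 12 = $360.93
Monthly shortage recovery: $1,821.84 / 24 = $75.91
Adjusted monthly = $360.93 + $75.91 = $436.84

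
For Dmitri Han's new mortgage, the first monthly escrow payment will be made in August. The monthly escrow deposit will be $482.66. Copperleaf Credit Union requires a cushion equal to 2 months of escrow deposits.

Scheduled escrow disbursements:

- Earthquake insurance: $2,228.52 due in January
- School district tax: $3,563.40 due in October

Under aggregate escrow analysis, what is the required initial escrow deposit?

Cushion = 2 × $482.66 = $965.32
Trial balance (start $0, +$482.66 each month, − disbursements):
  Aug: +$482.66 → $482.66
  Sep: +$482.66 → $965.32
  Oct: +$482.66 − $3,563.40 → -$2,115.42
  Nov: +$482.66 → -$1,632.76
  Dec: +$482.66 → -$1,150.10
  Jan: +$482.66 − $2,228.52 → -$2,895.96
  Feb: +$482.66 → -$2,413.30
  Mar: +$482.66 → -$1,930.64
  Apr: +$482.66 → -$1,447.98
  May: +$482.66 → -$965.32
  Jun: +$482.66 → -$482.66
  Jul: +$482.66 → $0.00
Lowest trial balance = -$2,895.96 (Jan)
Initial deposit = cushion − low point = $965.32 − (-$2,895.96) = $3,861.28

$3,861.28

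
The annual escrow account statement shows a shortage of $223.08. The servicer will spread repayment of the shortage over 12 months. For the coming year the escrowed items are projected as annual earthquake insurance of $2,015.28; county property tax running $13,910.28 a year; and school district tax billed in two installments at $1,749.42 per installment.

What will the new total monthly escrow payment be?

$1,637.29

Earthquake insurance — $2,015.28 annually
County property tax — $13,910.28 annually
School district tax — $1,749.42 × 2 = $3,498.84 annually
Annual escrow total = $2,015.28 + $13,910.28 + $3,498.84 = $19,424.40
Monthly = $19,424.40 ÷ 12 = $1,618.70
Monthly shortage recovery: $223.08 ÷ 12 = $18.59
Adjusted monthly = $1,618.70 + $18.59 = $1,637.29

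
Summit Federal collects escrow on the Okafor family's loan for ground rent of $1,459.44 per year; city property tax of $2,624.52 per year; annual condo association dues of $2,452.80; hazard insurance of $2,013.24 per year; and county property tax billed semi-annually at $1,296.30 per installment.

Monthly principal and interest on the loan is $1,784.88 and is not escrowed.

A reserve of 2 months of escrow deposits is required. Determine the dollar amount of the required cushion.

$1,857.10

Ground rent: $1,459.44 per year
City property tax: $2,624.52 per year
Condo association dues: $2,452.80 per year
Hazard insurance: $2,013.24 per year
County property tax: $1,296.30 × 2 = $2,592.60 per year
Total annual escrow = $1,459.44 + $2,624.52 + $2,452.80 + $2,013.24 + $2,592.60 = $11,142.60
Base monthly escrow = $11,142.60 / 12 = $928.55
Cushion = 2 × $928.55 = $1,857.10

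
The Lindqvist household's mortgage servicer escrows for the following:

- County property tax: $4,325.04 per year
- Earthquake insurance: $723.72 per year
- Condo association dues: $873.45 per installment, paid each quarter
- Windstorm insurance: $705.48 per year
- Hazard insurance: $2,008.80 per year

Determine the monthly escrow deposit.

$938.07

County property tax = $4,325.04 per year
Earthquake insurance = $723.72 per year
Condo association dues = $873.45 × 4 = $3,493.80 per year
Windstorm insurance = $705.48 per year
Hazard insurance = $2,008.80 per year
Total annual escrow = $11,256.84
Per month = $11,256.84 / 12 = $938.07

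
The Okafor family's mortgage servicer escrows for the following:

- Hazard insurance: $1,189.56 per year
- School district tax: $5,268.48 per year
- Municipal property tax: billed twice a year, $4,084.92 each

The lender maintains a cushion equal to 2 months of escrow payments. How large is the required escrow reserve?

Hazard insurance: $1,189.56/yr
School district tax: $5,268.48/yr
Municipal property tax: $4,084.92 × 2 = $8,169.84/yr
Combined annual = $1,189.56 + $5,268.48 + $8,169.84 = $14,627.88
Base monthly escrow = $14,627.88 / 12 = $1,218.99
Required cushion = 2 × $1,218.99 = $2,437.98

$2,437.98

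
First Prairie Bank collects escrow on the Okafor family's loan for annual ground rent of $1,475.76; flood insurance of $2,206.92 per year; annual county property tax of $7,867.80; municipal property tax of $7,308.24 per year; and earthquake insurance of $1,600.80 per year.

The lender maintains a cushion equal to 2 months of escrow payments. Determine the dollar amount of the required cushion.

$3,409.92

Ground rent — $1,475.76 per year
Flood insurance — $2,206.92 per year
County property tax — $7,867.80 per year
Municipal property tax — $7,308.24 per year
Earthquake insurance — $1,600.80 per year
Combined annual = $1,475.76 + $2,206.92 + $7,867.80 + $7,308.24 + $1,600.80 = $20,459.52
Monthly = $20,459.52 ÷ 12 = $1,704.96
Required cushion = 2 × $1,704.96 = $3,409.92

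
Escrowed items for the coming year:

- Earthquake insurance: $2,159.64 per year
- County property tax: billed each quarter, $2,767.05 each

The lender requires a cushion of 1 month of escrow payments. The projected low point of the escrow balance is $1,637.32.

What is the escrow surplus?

Earthquake insurance: $2,159.64/yr
County property tax: $2,767.05 × 4 = $11,068.20/yr
Total annual escrow = $2,159.64 + $11,068.20 = $13,227.84
Per month = $13,227.84 / 12 = $1,102.32
Required cushion = 1 × $1,102.32 = $1,102.32
Excess over cushion: $1,637.32 − $1,102.32 = $535.00

$535.00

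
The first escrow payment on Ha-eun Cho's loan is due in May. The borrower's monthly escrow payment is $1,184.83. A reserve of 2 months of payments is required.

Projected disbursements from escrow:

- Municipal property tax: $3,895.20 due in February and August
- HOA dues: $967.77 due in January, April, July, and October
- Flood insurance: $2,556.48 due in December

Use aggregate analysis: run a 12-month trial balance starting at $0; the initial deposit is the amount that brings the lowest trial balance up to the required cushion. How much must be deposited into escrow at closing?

$3,771.55

Cushion = 2 × $1,184.83 = $2,369.66
Trial balance (start $0, +$1,184.83 each month, − disbursements):
  May: +$1,184.83 → $1,184.83
  Jun: +$1,184.83 → $2,369.66
  Jul: +$1,184.83 − $967.77 → $2,586.72
  Aug: +$1,184.83 − $3,895.20 → -$123.65
  Sep: +$1,184.83 → $1,061.18
  Oct: +$1,184.83 − $967.77 → $1,278.24
  Nov: +$1,184.83 → $2,463.07
  Dec: +$1,184.83 − $2,556.48 → $1,091.42
  Jan: +$1,184.83 − $967.77 → $1,308.48
  Feb: +$1,184.83 − $3,895.20 → -$1,401.89
  Mar: +$1,184.83 → -$217.06
  Apr: +$1,184.83 − $967.77 → $0.00
Lowest trial balance = -$1,401.89 (Feb)
Initial deposit = cushion − low point = $2,369.66 − (-$1,401.89) = $3,771.55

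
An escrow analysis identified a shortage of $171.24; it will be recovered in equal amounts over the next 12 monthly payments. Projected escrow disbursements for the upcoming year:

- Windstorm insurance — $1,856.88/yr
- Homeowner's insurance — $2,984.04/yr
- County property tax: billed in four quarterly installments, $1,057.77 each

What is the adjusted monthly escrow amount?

$770.27

Windstorm insurance = $1,856.88 per year
Homeowner's insurance = $2,984.04 per year
County property tax = $1,057.77 × 4 = $4,231.08 per year
Annual escrow total = $9,072.00
Per month = $9,072.00 ÷ 12 = $756.00
Shortage spread = $171.24 ÷ 12 = $14.27/mo
Adjusted monthly = $756.00 + $14.27 = $770.27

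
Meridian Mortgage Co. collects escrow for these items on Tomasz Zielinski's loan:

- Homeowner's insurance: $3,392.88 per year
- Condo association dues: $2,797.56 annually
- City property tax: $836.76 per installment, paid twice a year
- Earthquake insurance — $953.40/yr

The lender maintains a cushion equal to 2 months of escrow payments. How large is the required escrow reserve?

$1,469.56

Homeowner's insurance: $3,392.88 per year
Condo association dues: $2,797.56 per year
City property tax: $836.76 × 2 = $1,673.52 per year
Earthquake insurance: $953.40 per year
Total annual escrow = $3,392.88 + $2,797.56 + $1,673.52 + $953.40 = $8,817.36
Per month = $8,817.36 / 12 = $734.78
Cushion = 2 × $734.78 = $1,469.56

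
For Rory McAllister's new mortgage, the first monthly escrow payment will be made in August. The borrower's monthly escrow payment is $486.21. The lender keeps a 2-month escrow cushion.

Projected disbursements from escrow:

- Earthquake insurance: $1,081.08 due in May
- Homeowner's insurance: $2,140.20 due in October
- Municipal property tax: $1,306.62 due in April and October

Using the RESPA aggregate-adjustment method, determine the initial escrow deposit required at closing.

$2,960.61

Cushion = 2 × $486.21 = $972.42
Trial balance (start $0, +$486.21 each month, − disbursements):
  Aug: +$486.21 → $486.21
  Sep: +$486.21 → $972.42
  Oct: +$486.21 − $3,446.82 → -$1,988.19
  Nov: +$486.21 → -$1,501.98
  Dec: +$486.21 → -$1,015.77
  Jan: +$486.21 → -$529.56
  Feb: +$486.21 → -$43.35
  Mar: +$486.21 → $442.86
  Apr: +$486.21 − $1,306.62 → -$377.55
  May: +$486.21 − $1,081.08 → -$972.42
  Jun: +$486.21 → -$486.21
  Jul: +$486.21 → $0.00
Lowest trial balance = -$1,988.19 (Oct)
Initial deposit = cushion − low point = $972.42 − (-$1,988.19) = $2,960.61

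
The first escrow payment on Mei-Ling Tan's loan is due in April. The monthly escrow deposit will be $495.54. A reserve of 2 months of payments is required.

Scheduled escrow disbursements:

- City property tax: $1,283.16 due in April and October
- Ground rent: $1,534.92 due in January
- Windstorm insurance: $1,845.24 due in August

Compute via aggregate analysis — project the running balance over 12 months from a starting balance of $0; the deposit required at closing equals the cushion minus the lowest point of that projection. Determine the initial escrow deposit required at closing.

$1,982.16

Cushion = 2 × $495.54 = $991.08
Trial balance (start $0, +$495.54 each month, − disbursements):
  Apr: +$495.54 − $1,283.16 → -$787.62
  May: +$495.54 → -$292.08
  Jun: +$495.54 → $203.46
  Jul: +$495.54 → $699.00
  Aug: +$495.54 − $1,845.24 → -$650.70
  Sep: +$495.54 → -$155.16
  Oct: +$495.54 − $1,283.16 → -$942.78
  Nov: +$495.54 → -$447.24
  Dec: +$495.54 → $48.30
  Jan: +$495.54 − $1,534.92 → -$991.08
  Feb: +$495.54 → -$495.54
  Mar: +$495.54 → $0.00
Lowest trial balance = -$991.08 (Jan)
Initial deposit = cushion − low point = $991.08 − (-$991.08) = $1,982.16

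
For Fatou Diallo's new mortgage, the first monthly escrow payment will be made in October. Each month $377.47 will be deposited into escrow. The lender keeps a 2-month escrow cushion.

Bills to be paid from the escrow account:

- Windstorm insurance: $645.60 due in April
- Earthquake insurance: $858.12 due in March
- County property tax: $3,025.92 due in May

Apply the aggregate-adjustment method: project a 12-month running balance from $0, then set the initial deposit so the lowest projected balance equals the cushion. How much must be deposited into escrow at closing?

Cushion = 2 × $377.47 = $754.94
Trial balance (start $0, +$377.47 each month, − disbursements):
  Oct: +$377.47 → $377.47
  Nov: +$377.47 → $754.94
  Dec: +$377.47 → $1,132.41
  Jan: +$377.47 → $1,509.88
  Feb: +$377.47 → $1,887.35
  Mar: +$377.47 − $858.12 → $1,406.70
  Apr: +$377.47 − $645.60 → $1,138.57
  May: +$377.47 − $3,025.92 → -$1,509.88
  Jun: +$377.47 → -$1,132.41
  Jul: +$377.47 → -$754.94
  Aug: +$377.47 → -$377.47
  Sep: +$377.47 → $0.00
Lowest trial balance = -$1,509.88 (May)
Initial deposit = cushion − low point = $754.94 − (-$1,509.88) = $2,264.82

$2,264.82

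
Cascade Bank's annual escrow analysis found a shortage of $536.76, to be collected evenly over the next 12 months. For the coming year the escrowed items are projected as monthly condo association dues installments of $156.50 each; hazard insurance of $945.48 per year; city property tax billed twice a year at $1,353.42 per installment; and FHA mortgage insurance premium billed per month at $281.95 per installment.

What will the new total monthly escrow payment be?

Condo association dues = $156.50 × 12 = $1,878.00 annually
Hazard insurance = $945.48 annually
City property tax = $1,353.42 × 2 = $2,706.84 annually
FHA mortgage insurance premium = $281.95 × 12 = $3,383.40 annually
Combined annual = $1,878.00 + $945.48 + $2,706.84 + $3,383.40 = $8,913.72
Monthly = $8,913.72 / 12 = $742.81
Shortage per month = $536.76 ÷ 12 = $44.73
New monthly escrow = $742.81 + $44.73 = $787.54

$787.54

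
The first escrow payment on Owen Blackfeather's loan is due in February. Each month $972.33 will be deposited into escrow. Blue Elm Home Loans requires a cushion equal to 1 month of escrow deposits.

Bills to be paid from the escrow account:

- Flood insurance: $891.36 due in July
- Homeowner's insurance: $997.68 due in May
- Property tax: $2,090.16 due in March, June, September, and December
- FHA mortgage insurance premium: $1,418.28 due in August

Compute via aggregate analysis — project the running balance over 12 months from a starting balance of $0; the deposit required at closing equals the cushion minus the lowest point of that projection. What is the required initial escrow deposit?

$2,771.49

Cushion = 1 × $972.33 = $972.33
Trial balance (start $0, +$972.33 each month, − disbursements):
  Feb: +$972.33 → $972.33
  Mar: +$972.33 − $2,090.16 → -$145.50
  Apr: +$972.33 → $826.83
  May: +$972.33 − $997.68 → $801.48
  Jun: +$972.33 − $2,090.16 → -$316.35
  Jul: +$972.33 − $891.36 → -$235.38
  Aug: +$972.33 − $1,418.28 → -$681.33
  Sep: +$972.33 − $2,090.16 → -$1,799.16
  Oct: +$972.33 → -$826.83
  Nov: +$972.33 → $145.50
  Dec: +$972.33 − $2,090.16 → -$972.33
  Jan: +$972.33 → $0.00
Lowest trial balance = -$1,799.16 (Sep)
Initial deposit = cushion − low point = $972.33 − (-$1,799.16) = $2,771.49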